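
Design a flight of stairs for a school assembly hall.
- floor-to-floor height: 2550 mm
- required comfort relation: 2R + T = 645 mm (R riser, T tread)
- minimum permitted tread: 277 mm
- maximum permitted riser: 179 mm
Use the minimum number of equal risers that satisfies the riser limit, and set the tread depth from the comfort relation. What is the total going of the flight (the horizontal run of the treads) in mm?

4270 mm

2550 / 179 = 14.246 → round up to 15 risers.
Each riser is 2550/15 = 170 mm (≤ 179 mm).
T = 645 − 2·170 = 305 mm, which satisfies the 277 mm minimum.
Going = (15 − 1) × 305 = 4270 mm.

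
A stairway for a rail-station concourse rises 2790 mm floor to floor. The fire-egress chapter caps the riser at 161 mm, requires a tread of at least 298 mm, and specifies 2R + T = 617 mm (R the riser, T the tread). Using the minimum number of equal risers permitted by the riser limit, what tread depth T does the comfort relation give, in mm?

307 mm

2790 / 161 = 17.33, so 18 risers are needed.
R = 2790 ÷ 18 = 155 mm.
From 2R + T = 617: T = 617 − 310 = 307 mm.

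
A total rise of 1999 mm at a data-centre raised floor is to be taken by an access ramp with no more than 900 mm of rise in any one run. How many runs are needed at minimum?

3 runs

⌈1999/900⌉ = 3 ramp runs.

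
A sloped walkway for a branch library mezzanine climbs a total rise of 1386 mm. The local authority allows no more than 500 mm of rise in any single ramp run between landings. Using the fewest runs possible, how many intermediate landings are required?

2 intermediate landings

⌈1386/500⌉ = 3 ramp runs.
3 runs are separated by 2 intermediate landings.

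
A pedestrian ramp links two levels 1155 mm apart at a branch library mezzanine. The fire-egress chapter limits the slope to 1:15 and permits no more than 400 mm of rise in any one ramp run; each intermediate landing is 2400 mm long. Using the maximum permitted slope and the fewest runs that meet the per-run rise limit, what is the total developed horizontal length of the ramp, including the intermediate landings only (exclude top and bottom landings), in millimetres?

1155 / 400 = 2.888 → round up to 3 ramp runs. That means 2 intermediate landings.
Horizontal run for 1155 mm of rise at 1:15 is 1155 × 15 = 17325 mm.
2 intermediate landings contribute 2 × 2400 = 4800 mm.
Developed length = 17325 + 4800 = 22125 mm.

22125 mm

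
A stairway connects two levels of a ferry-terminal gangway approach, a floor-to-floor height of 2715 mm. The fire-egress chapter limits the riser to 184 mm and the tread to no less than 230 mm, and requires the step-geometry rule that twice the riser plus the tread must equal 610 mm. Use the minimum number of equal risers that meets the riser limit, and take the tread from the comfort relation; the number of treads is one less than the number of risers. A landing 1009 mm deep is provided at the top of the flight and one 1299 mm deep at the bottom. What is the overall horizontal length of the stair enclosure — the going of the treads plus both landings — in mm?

5780 mm

At most 184 each: 2715/184 = 14.76, giving 15 risers.
Riser R = 2715 / 15 = 181 mm, within the 184 mm limit.
Tread T = 610 − 2 × 181 = 248 mm (≥ 230 mm).
Treads = 15 − 1 = 14; going = 14 × 248 = 3472 mm.
Enclosure = 3472 + 1009 + 1299 = 5780 mm.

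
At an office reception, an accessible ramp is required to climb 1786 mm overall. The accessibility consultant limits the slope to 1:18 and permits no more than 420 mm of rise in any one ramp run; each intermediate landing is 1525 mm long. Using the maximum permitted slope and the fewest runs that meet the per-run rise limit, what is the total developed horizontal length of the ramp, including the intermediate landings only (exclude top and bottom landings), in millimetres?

At most 420 each: 1786/420 = 4.25, giving 5 ramp runs. That means 4 intermediate landings.
Horizontal run for 1786 mm of rise at 1:18 is 1786 × 18 = 32148 mm.
4 intermediate landings contribute 4 × 1525 = 6100 mm.
Developed length = 32148 + 6100 = 38248 mm.

38248 mm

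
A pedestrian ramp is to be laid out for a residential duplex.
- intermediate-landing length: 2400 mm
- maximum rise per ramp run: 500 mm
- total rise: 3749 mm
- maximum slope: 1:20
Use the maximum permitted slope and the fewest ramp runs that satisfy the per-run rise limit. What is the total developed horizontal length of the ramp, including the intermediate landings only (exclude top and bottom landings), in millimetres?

91780 mm

3749 / 500 = 7.498 → round up to 8 ramp runs. That means 7 intermediate landings.
Ramp run (horizontal) at 1:20: 3749 × 20 = 74980 mm.
7 intermediate landings contribute 7 × 2400 = 16800 mm.
Developed length = 74980 + 16800 = 91780 mm.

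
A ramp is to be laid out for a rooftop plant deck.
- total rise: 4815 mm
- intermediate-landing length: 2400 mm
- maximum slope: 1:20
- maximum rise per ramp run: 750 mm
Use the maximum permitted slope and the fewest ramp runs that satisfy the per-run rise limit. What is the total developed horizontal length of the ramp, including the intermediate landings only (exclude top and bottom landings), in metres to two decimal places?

4815 / 750 = 6.420 → round up to 7 ramp runs. That means 6 intermediate landings.
Horizontal run for 4815 mm of rise at 1:20 is 4815 × 20 = 96300 mm.
Intermediate landings: 6 × 2400 = 14400 mm.
Total developed length = 96300 + 14400 = 110700 mm.
= 110.70 m.

110.70 m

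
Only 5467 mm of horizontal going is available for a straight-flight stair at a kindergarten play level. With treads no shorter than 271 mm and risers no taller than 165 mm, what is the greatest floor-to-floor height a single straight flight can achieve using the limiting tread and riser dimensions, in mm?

Treads that fit: ⌊5467 / 271⌋ = 20.
Risers = treads + 1 = 21.
Maximum height = 21 × 165 = 3465 mm.

3465 mm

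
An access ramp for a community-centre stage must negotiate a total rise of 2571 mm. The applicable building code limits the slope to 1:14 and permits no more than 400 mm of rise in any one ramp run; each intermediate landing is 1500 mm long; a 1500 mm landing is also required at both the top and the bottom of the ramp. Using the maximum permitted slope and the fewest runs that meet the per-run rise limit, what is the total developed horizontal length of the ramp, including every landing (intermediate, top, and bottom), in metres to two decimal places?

47.99 m

At most 400 each: 2571/400 = 6.43, giving 7 ramp runs. That means 6 intermediate landings.
Horizontal run for 2571 mm of rise at 1:14 is 2571 × 14 = 35994 mm.
Intermediate landings: 6 × 1500 = 9000 mm.
Top and bottom landings: 2 × 1500 = 3000 mm.
Total = 35994 + 9000 + 3000 = 47994 mm.
= 47.99 m.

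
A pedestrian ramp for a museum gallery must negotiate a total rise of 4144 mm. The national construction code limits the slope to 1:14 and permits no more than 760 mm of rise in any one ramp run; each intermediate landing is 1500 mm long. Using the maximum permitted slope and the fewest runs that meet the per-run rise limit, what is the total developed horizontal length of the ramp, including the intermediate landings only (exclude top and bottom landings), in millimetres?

65516 mm

4144 / 760 = 5.453 → round up to 6 ramp runs. That means 5 intermediate landings.
Horizontal run for 4144 mm of rise at 1:14 is 4144 × 14 = 58016 mm.
5 intermediate landings contribute 5 × 1500 = 7500 mm.
Developed length = 58016 + 7500 = 65516 mm.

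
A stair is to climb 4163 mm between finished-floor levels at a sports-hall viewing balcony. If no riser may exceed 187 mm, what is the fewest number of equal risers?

4163 / 187 = 22.26, so 23 risers are needed.

23 risers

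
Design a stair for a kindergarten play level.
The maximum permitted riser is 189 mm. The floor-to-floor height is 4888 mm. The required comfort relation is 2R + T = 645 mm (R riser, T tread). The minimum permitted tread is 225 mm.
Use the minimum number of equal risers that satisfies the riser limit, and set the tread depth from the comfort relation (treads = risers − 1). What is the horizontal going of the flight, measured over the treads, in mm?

6725 mm

At most 189 each: 4888/189 = 25.86, giving 26 risers.
Riser R = 4888 / 26 = 188 mm, within the 189 mm limit.
T = 645 − 2·188 = 269 mm, which satisfies the 225 mm minimum.
Going = (26 − 1) × 269 = 6725 mm.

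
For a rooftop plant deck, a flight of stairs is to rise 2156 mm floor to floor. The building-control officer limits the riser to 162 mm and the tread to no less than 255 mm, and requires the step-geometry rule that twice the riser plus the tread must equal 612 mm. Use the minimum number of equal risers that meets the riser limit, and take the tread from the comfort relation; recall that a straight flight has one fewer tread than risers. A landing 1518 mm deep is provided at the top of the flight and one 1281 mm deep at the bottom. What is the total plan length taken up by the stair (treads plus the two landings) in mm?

At most 162 each: 2156/162 = 13.31, giving 14 risers.
R = 2156 ÷ 14 = 154 mm.
T = 612 − 2·154 = 304 mm, which satisfies the 255 mm minimum.
Treads = 14 − 1 = 13; going = 13 × 304 = 3952 mm.
Enclosure = 3952 + 1518 + 1281 = 6751 mm.

6751 mm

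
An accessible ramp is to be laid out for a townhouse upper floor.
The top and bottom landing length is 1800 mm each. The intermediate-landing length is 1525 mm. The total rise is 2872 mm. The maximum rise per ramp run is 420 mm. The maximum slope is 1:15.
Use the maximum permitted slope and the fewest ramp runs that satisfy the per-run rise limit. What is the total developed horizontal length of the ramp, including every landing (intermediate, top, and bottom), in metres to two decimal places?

2872 / 420 = 6.84, so 7 ramp runs are needed. That means 6 intermediate landings.
Horizontal run for 2872 mm of rise at 1:15 is 2872 × 15 = 43080 mm.
6 intermediate landings contribute 6 × 1525 = 9150 mm.
Top and bottom landings: 2 × 1800 = 3600 mm.
Total = 43080 + 9150 + 3600 = 55830 mm.
= 55.83 m.

55.83 m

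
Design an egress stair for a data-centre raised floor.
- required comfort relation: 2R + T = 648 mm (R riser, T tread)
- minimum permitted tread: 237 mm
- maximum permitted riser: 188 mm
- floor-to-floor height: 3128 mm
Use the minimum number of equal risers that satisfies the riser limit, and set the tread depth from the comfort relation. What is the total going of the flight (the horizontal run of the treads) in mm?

4480 mm

3128 / 188 = 16.638 → round up to 17 risers.
Riser R = 3128 / 17 = 184 mm, within the 188 mm limit.
From 2R + T = 648: T = 648 − 368 = 280 mm.
17 risers give 16 treads; going = 16 × 280 = 4480 mm.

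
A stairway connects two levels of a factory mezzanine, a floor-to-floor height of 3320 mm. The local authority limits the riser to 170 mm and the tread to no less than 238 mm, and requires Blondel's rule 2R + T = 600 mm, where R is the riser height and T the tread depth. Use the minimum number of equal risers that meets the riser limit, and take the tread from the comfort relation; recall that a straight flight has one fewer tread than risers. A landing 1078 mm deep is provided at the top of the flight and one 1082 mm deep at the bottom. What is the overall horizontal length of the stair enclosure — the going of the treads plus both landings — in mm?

7252 mm

⌈3320/170⌉ = 20 risers.
R = 3320 ÷ 20 = 166 mm.
From 2R + T = 600: T = 600 − 332 = 268 mm.
20 risers give 19 treads; going = 19 × 268 = 5092 mm.
Add landings: 5092 + 1078 + 1082 = 7252 mm.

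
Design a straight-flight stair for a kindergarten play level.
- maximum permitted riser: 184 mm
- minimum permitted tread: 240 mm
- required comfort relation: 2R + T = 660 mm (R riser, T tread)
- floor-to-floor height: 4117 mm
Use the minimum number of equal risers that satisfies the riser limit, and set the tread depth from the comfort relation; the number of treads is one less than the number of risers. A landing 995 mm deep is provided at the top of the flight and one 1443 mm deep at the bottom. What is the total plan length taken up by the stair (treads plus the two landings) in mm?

4117 / 184 = 22.38, so 23 risers are needed.
Riser R = 4117 / 23 = 179 mm, within the 184 mm limit.
T = 660 − 2·179 = 302 mm, which satisfies the 240 mm minimum.
23 risers give 22 treads; going = 22 × 302 = 6644 mm.
Add landings: 6644 + 995 + 1443 = 9082 mm.

9082 mm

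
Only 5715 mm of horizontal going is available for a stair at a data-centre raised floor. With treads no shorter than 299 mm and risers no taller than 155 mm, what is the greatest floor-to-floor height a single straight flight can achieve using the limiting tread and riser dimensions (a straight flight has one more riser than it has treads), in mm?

3100 mm

Treads that fit: ⌊5715 / 299⌋ = 19.
Risers = treads + 1 = 20.
Maximum height = 20 × 155 = 3100 mm.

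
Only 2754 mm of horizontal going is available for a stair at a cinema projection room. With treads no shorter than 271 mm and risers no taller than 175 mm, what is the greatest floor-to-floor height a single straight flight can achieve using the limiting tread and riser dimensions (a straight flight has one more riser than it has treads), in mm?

2754 / 271 = 10.16, so 10 treads fit.
Risers = treads + 1 = 11.
Maximum height = 11 × 175 = 1925 mm.

1925 mm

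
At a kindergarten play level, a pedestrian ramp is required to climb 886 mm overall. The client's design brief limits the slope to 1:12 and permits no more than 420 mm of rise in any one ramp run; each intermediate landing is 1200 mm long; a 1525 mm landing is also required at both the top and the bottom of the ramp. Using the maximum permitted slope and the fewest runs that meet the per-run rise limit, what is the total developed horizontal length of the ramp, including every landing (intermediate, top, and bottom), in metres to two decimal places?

16.08 m

886 / 420 = 2.11, so 3 ramp runs are needed. That means 2 intermediate landings.
Ramp run (horizontal) at 1:12: 886 × 12 = 10632 mm.
2 intermediate landings contribute 2 × 1200 = 2400 mm.
Top and bottom landings: 2 × 1525 = 3050 mm.
Total = 10632 + 2400 + 3050 = 16082 mm.
= 16.08 m.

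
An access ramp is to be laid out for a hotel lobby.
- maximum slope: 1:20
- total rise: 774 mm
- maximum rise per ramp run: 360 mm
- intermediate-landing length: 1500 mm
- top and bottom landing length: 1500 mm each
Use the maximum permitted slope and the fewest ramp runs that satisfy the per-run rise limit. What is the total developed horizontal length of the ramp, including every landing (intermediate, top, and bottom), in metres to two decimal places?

⌈774/360⌉ = 3 ramp runs. That means 2 intermediate landings.
Ramp run (horizontal) at 1:20: 774 × 20 = 15480 mm.
2 intermediate landings contribute 2 × 1500 = 3000 mm.
Top and bottom landings: 2 × 1500 = 3000 mm.
Total = 15480 + 3000 + 3000 = 21480 mm.
= 21.48 m.

21.48 m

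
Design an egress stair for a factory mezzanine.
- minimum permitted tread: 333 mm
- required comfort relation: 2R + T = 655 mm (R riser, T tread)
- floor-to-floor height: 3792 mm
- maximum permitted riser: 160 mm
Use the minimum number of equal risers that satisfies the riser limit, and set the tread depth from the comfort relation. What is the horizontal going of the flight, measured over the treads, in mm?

7797 mm

3792 / 160 = 23.700 → round up to 24 risers.
Each riser is 3792/24 = 158 mm (≤ 160 mm).
T = 655 − 2·158 = 339 mm, which satisfies the 333 mm minimum.
Treads = 24 − 1 = 23; going = 23 × 339 = 7797 mm.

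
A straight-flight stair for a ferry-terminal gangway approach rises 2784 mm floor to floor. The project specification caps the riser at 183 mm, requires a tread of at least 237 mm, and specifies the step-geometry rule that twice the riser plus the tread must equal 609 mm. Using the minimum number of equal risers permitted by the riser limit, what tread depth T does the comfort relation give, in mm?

261 mm

2784 / 183 = 15.213 → round up to 16 risers.
Each riser is 2784/16 = 174 mm (≤ 183 mm).
From 2R + T = 609: T = 609 − 348 = 261 mm.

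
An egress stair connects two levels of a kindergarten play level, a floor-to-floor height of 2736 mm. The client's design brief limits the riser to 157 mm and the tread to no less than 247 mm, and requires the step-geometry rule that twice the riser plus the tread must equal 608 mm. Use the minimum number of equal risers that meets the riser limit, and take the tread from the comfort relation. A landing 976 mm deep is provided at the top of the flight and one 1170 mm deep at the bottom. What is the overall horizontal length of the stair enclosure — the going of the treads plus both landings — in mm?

⌈2736/157⌉ = 18 risers.
Riser R = 2736 / 18 = 152 mm, within the 157 mm limit.
From 2R + T = 608: T = 608 − 304 = 304 mm.
18 risers give 17 treads; going = 17 × 304 = 5168 mm.
Add landings: 5168 + 976 + 1170 = 7314 mm.

7314 mm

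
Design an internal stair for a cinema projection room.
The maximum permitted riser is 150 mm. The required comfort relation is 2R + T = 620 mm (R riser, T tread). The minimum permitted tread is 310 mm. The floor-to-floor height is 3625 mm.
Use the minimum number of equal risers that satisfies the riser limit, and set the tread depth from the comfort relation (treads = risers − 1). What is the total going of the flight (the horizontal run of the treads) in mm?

7920 mm

3625 / 150 = 24.167 → round up to 25 risers.
R = 3625 ÷ 25 = 145 mm.
Tread T = 620 − 2 × 145 = 330 mm (≥ 310 mm).
25 risers give 24 treads; going = 24 × 330 = 7920 mm.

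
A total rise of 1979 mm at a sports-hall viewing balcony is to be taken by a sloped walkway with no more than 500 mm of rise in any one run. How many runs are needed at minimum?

⌈1979/500⌉ = 4 ramp runs.

4 runs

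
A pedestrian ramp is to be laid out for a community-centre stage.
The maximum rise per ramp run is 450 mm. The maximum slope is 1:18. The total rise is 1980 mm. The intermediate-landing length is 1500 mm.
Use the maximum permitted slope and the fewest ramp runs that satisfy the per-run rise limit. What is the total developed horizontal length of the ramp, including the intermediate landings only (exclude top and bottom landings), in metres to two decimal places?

At most 450 each: 1980/450 = 4.40, giving 5 ramp runs. That means 4 intermediate landings.
Horizontal run for 1980 mm of rise at 1:18 is 1980 × 18 = 35640 mm.
4 intermediate landings contribute 4 × 1500 = 6000 mm.
Total developed length = 35640 + 6000 = 41640 mm.
= 41.64 m.

41.64 m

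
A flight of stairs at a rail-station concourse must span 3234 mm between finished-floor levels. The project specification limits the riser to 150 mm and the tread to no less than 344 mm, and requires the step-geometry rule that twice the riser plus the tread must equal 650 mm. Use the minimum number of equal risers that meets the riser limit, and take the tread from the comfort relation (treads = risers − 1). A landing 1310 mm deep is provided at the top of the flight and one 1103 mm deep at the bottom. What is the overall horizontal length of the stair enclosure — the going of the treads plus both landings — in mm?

9889 mm

3234 / 150 = 21.560 → round up to 22 risers.
Each riser is 3234/22 = 147 mm (≤ 150 mm).
Tread T = 650 − 2 × 147 = 356 mm (≥ 344 mm).
22 risers give 21 treads; going = 21 × 356 = 7476 mm.
Enclosure = 7476 + 1310 + 1103 = 9889 mm.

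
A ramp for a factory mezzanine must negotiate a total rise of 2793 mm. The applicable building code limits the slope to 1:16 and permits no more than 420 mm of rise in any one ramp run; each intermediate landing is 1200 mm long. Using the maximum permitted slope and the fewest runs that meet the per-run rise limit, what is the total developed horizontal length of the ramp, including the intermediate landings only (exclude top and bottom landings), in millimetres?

51888 mm

2793 / 420 = 6.65, so 7 ramp runs are needed. That means 6 intermediate landings.
Ramp run (horizontal) at 1:16: 2793 × 16 = 44688 mm.
6 intermediate landings contribute 6 × 1200 = 7200 mm.
Developed length = 44688 + 7200 = 51888 mm.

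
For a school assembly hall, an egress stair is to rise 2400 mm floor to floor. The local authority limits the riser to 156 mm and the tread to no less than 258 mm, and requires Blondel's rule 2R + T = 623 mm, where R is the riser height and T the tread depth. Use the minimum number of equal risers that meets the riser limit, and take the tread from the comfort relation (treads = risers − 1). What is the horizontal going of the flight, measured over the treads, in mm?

4845 mm

At most 156 each: 2400/156 = 15.38, giving 16 risers.
Each riser is 2400/16 = 150 mm (≤ 156 mm).
From 2R + T = 623: T = 623 − 300 = 323 mm.
Treads = 16 − 1 = 15; going = 15 × 323 = 4845 mm.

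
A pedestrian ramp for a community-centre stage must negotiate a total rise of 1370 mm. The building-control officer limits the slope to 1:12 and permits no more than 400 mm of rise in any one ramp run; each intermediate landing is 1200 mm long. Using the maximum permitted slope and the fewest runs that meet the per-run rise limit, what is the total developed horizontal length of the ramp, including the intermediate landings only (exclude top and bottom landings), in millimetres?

At most 400 each: 1370/400 = 3.42, giving 4 ramp runs. That means 3 intermediate landings.
Ramp run (horizontal) at 1:12: 1370 × 12 = 16440 mm.
3 intermediate landings contribute 3 × 1200 = 3600 mm.
Developed length = 16440 + 3600 = 20040 mm.

20040 mm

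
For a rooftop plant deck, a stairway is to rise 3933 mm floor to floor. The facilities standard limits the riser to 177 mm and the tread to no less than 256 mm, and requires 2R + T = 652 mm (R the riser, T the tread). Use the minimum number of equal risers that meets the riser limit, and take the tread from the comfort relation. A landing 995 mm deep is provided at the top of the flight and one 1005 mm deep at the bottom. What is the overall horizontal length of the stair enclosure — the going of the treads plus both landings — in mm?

8820 mm

At most 177 each: 3933/177 = 22.22, giving 23 risers.
R = 3933 ÷ 23 = 171 mm.
Tread T = 652 − 2 × 171 = 310 mm (≥ 256 mm).
23 risers give 22 treads; going = 22 × 310 = 6820 mm.
Enclosure = 6820 + 995 + 1005 = 8820 mm.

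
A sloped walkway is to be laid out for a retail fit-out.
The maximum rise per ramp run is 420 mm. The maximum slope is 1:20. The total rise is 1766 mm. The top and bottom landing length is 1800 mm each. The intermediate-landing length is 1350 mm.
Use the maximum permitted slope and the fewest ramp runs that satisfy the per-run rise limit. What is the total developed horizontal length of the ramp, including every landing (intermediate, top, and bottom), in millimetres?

44320 mm

⌈1766/420⌉ = 5 ramp runs. That means 4 intermediate landings.
Ramp run (horizontal) at 1:20: 1766 × 20 = 35320 mm.
Intermediate landings: 4 × 1350 = 5400 mm.
Top and bottom landings: 2 × 1800 = 3600 mm.
Total = 35320 + 5400 + 3600 = 44320 mm.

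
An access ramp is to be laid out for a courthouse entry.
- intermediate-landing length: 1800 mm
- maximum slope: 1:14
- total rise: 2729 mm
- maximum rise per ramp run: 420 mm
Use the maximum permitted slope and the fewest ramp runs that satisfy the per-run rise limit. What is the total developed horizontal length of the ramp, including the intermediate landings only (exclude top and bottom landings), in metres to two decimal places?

49.01 m

At most 420 each: 2729/420 = 6.50, giving 7 ramp runs. That means 6 intermediate landings.
Horizontal run for 2729 mm of rise at 1:14 is 2729 × 14 = 38206 mm.
Intermediate landings: 6 × 1800 = 10800 mm.
Developed length = 38206 + 10800 = 49006 mm.
= 49.01 m.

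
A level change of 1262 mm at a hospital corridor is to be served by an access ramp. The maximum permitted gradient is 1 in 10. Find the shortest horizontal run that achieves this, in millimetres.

At 1:10 the run is 10 × 1262 = 12620 mm.

12620 mm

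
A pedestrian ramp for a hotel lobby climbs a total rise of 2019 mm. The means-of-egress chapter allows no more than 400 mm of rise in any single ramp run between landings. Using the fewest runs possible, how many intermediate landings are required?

5 intermediate landings

⌈2019/400⌉ = 6 ramp runs.
6 runs are separated by 5 intermediate landings.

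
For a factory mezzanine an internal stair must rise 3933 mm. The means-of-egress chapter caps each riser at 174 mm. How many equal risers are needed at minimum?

3933 / 174 = 22.603 → round up to 23 risers.

23 risers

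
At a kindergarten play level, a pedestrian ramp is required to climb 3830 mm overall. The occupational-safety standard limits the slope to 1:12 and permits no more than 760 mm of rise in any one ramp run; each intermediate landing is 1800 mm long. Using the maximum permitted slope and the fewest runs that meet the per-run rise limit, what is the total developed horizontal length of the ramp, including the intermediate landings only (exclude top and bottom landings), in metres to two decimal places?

54.96 m

⌈3830/760⌉ = 6 ramp runs. That means 5 intermediate landings.
Ramp run (horizontal) at 1:12: 3830 × 12 = 45960 mm.
Intermediate landings: 5 × 1800 = 9000 mm.
Total developed length = 45960 + 9000 = 54960 mm.
= 54.96 m.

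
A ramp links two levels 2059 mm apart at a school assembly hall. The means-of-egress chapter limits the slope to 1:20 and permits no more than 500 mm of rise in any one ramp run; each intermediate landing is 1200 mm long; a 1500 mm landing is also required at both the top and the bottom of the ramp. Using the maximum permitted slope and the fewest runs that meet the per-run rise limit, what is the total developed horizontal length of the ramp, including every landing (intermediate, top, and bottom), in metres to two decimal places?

⌈2059/500⌉ = 5 ramp runs. That means 4 intermediate landings.
Horizontal run for 2059 mm of rise at 1:20 is 2059 × 20 = 41180 mm.
4 intermediate landings contribute 4 × 1200 = 4800 mm.
Top and bottom landings: 2 × 1500 = 3000 mm.
Total = 41180 + 4800 + 3000 = 48980 mm.
= 48.98 m.

48.98 m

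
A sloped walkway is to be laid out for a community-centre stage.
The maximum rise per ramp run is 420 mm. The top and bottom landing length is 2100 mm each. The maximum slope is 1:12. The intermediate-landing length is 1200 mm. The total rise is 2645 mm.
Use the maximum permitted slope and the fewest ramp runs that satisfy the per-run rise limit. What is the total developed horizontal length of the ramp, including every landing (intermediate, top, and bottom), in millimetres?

43140 mm

2645 / 420 = 6.298 → round up to 7 ramp runs. That means 6 intermediate landings.
Ramp run (horizontal) at 1:12: 2645 × 12 = 31740 mm.
6 intermediate landings contribute 6 × 1200 = 7200 mm.
Top and bottom landings: 2 × 2100 = 4200 mm.
Total = 31740 + 7200 + 4200 = 43140 mm.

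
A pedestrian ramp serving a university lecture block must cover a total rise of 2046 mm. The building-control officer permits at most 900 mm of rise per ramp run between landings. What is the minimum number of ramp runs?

3 runs

2046 / 900 = 2.273 → round up to 3 ramp runs.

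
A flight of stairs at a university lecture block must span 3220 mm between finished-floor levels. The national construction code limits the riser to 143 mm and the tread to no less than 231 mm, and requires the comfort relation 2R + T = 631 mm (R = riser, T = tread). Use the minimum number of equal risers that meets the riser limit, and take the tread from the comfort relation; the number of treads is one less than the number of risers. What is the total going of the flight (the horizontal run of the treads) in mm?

At most 143 each: 3220/143 = 22.52, giving 23 risers.
R = 3220 ÷ 23 = 140 mm.
Tread T = 631 − 2 × 140 = 351 mm (≥ 231 mm).
23 risers give 22 treads; going = 22 × 351 = 7722 mm.

7722 mm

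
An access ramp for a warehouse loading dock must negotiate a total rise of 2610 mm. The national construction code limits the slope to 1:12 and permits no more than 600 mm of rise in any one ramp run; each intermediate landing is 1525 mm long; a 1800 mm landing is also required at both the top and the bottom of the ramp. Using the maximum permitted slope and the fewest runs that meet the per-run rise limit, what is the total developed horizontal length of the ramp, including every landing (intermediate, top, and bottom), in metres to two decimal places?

2610 / 600 = 4.35, so 5 ramp runs are needed. That means 4 intermediate landings.
Ramp run (horizontal) at 1:12: 2610 × 12 = 31320 mm.
Intermediate landings: 4 × 1525 = 6100 mm.
Top and bottom landings: 2 × 1800 = 3600 mm.
Total = 31320 + 6100 + 3600 = 41020 mm.
= 41.02 m.

41.02 m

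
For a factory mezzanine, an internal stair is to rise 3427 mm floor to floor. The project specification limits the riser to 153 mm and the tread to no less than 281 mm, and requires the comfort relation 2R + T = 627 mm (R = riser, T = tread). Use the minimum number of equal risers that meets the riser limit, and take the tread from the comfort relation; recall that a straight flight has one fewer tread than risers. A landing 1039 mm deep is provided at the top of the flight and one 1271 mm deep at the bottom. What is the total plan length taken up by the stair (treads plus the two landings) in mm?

3427 / 153 = 22.40, so 23 risers are needed.
Each riser is 3427/23 = 149 mm (≤ 153 mm).
T = 627 − 2·149 = 329 mm, which satisfies the 281 mm minimum.
23 risers give 22 treads; going = 22 × 329 = 7238 mm.
Enclosure = 7238 + 1039 + 1271 = 9548 mm.

9548 mm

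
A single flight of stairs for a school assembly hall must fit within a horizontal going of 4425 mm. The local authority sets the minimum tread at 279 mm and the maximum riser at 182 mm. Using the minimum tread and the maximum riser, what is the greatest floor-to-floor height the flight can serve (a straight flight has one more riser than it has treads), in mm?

2912 mm

4425 / 279 = 15.86, so 15 treads fit.
Risers = treads + 1 = 16.
Maximum height = 16 × 182 = 2912 mm.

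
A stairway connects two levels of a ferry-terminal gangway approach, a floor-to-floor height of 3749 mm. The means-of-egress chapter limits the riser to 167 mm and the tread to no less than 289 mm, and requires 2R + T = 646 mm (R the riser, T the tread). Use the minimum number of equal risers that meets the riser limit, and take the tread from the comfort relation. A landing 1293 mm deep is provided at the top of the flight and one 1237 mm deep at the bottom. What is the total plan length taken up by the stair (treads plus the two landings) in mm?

9570 mm

At most 167 each: 3749/167 = 22.45, giving 23 risers.
R = 3749 ÷ 23 = 163 mm.
Tread T = 646 − 2 × 163 = 320 mm (≥ 289 mm).
23 risers give 22 treads; going = 22 × 320 = 7040 mm.
Add landings: 7040 + 1293 + 1237 = 9570 mm.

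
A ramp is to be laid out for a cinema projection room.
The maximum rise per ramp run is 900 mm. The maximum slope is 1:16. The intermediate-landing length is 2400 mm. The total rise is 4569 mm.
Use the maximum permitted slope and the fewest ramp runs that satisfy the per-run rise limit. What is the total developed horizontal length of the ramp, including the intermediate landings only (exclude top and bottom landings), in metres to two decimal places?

4569 / 900 = 5.077 → round up to 6 ramp runs. That means 5 intermediate landings.
Ramp run (horizontal) at 1:16: 4569 × 16 = 73104 mm.
5 intermediate landings contribute 5 × 2400 = 12000 mm.
Total developed length = 73104 + 12000 = 85104 mm.
= 85.10 m.

85.10 m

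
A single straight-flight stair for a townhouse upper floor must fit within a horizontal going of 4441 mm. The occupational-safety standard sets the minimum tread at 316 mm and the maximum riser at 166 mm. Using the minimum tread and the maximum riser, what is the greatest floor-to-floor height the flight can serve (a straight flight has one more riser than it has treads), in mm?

2490 mm

4441 / 316 = 14.05, so 14 treads fit.
Risers = treads + 1 = 15.
Maximum height = 15 × 166 = 2490 mm.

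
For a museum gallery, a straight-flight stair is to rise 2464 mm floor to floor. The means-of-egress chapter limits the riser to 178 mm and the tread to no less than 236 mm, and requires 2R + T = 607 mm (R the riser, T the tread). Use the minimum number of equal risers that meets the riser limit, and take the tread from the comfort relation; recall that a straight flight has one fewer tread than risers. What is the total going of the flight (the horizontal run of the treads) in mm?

⌈2464/178⌉ = 14 risers.
Each riser is 2464/14 = 176 mm (≤ 178 mm).
Tread T = 607 − 2 × 176 = 255 mm (≥ 236 mm).
Treads = 14 − 1 = 13; going = 13 × 255 = 3315 mm.

3315 mm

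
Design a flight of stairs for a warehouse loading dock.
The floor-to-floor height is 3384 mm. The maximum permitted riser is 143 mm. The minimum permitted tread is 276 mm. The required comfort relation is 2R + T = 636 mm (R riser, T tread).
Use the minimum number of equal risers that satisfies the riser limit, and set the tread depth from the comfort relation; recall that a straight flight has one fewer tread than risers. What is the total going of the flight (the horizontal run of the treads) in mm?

⌈3384/143⌉ = 24 risers.
Each riser is 3384/24 = 141 mm (≤ 143 mm).
T = 636 − 2·141 = 354 mm, which satisfies the 276 mm minimum.
24 risers give 23 treads; going = 23 × 354 = 8142 mm.

8142 mm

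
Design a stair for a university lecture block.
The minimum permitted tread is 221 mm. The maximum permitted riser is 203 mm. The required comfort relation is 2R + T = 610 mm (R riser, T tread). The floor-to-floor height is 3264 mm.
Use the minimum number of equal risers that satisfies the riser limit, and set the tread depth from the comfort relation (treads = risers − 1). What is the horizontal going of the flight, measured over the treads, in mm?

At most 203 each: 3264/203 = 16.08, giving 17 risers.
Each riser is 3264/17 = 192 mm (≤ 203 mm).
T = 610 − 2·192 = 226 mm, which satisfies the 221 mm minimum.
Treads = 17 − 1 = 16; going = 16 × 226 = 3616 mm.

3616 mm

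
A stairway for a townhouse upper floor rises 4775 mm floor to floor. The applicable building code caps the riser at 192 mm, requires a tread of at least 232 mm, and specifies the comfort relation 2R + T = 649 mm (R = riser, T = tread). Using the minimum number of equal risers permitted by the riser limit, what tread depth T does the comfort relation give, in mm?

4775 / 192 = 24.87, so 25 risers are needed.
Riser R = 4775 / 25 = 191 mm, within the 192 mm limit.
From 2R + T = 649: T = 649 − 382 = 267 mm.

267 mm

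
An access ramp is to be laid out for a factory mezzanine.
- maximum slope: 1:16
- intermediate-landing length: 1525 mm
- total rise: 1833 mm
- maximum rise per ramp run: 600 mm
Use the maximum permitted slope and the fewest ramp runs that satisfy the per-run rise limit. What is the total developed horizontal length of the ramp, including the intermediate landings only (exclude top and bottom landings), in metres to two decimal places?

At most 600 each: 1833/600 = 3.06, giving 4 ramp runs. That means 3 intermediate landings.
Horizontal run for 1833 mm of rise at 1:16 is 1833 × 16 = 29328 mm.
3 intermediate landings contribute 3 × 1525 = 4575 mm.
Total developed length = 29328 + 4575 = 33903 mm.
= 33.90 m.

33.90 m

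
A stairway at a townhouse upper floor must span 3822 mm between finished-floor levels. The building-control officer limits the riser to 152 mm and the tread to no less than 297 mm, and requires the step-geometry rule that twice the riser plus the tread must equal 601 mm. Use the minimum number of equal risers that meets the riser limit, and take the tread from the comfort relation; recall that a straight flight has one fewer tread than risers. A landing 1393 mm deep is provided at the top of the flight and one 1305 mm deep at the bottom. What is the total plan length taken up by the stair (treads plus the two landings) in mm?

At most 152 each: 3822/152 = 25.14, giving 26 risers.
Riser R = 3822 / 26 = 147 mm, within the 152 mm limit.
From 2R + T = 601: T = 601 − 294 = 307 mm.
Going = (26 − 1) × 307 = 7675 mm.
Enclosure = 7675 + 1393 + 1305 = 10373 mm.

10373 mm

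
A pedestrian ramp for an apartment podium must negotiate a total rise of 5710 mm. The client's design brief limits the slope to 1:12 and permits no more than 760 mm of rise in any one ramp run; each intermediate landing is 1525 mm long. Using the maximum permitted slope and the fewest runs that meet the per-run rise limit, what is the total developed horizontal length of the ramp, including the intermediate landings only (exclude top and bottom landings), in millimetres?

⌈5710/760⌉ = 8 ramp runs. That means 7 intermediate landings.
Ramp run (horizontal) at 1:12: 5710 × 12 = 68520 mm.
Intermediate landings: 7 × 1525 = 10675 mm.
Total developed length = 68520 + 10675 = 79195 mm.

79195 mm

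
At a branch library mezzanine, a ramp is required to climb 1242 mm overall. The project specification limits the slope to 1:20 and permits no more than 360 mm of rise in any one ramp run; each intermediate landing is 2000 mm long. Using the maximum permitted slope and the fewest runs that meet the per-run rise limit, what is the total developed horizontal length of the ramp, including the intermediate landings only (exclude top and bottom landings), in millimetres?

30840 mm

⌈1242/360⌉ = 4 ramp runs. That means 3 intermediate landings.
Ramp run (horizontal) at 1:20: 1242 × 20 = 24840 mm.
Intermediate landings: 3 × 2000 = 6000 mm.
Developed length = 24840 + 6000 = 30840 mm.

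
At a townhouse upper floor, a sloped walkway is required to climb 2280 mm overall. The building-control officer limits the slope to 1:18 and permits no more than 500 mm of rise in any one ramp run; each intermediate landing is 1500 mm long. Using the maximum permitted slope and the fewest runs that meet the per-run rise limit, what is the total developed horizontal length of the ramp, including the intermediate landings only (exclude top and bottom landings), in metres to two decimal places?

47.04 m

2280 / 500 = 4.56, so 5 ramp runs are needed. That means 4 intermediate landings.
Ramp run (horizontal) at 1:18: 2280 × 18 = 41040 mm.
Intermediate landings: 4 × 1500 = 6000 mm.
Developed length = 41040 + 6000 = 47040 mm.
= 47.04 m.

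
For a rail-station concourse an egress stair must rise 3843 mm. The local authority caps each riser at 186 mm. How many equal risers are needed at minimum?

⌈3843/186⌉ = 21 risers.

21 risers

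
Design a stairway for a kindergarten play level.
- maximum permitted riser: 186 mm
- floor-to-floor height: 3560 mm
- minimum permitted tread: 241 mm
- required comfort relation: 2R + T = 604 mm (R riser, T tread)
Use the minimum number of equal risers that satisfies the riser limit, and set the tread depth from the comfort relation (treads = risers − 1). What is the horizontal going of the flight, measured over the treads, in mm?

3560 / 186 = 19.14, so 20 risers are needed.
Riser R = 3560 / 20 = 178 mm, within the 186 mm limit.
T = 604 − 2·178 = 248 mm, which satisfies the 241 mm minimum.
20 risers give 19 treads; going = 19 × 248 = 4712 mm.

4712 mm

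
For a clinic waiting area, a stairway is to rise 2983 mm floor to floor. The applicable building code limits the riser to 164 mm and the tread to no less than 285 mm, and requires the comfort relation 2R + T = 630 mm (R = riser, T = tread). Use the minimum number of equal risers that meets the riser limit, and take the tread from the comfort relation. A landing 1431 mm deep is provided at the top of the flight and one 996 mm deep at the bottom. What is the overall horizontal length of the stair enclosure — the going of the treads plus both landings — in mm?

8115 mm

2983 / 164 = 18.189 → round up to 19 risers.
Each riser is 2983/19 = 157 mm (≤ 164 mm).
From 2R + T = 630: T = 630 − 314 = 316 mm.
19 risers give 18 treads; going = 18 × 316 = 5688 mm.
Add landings: 5688 + 1431 + 996 = 8115 mm.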